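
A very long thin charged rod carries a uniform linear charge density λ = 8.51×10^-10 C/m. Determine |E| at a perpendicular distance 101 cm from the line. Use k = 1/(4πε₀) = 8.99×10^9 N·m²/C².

|E| ≈ 15.1 N/C

By cylindrical symmetry E is radial; use a coaxial Gaussian cylinder of radius 101 cm and length L.
Q_enc = λL, so λ_enc = 8.51e-10 C/m.
Since E is radial and uniform over the curved surface, Φ = E·2πrL = Q_enc/ε₀ = λ_enc L/ε₀.
E = 2k|λ_enc|/r = 2(8.99×10^9)(8.51×10^-10)/(1.01) = 15.1 N/C.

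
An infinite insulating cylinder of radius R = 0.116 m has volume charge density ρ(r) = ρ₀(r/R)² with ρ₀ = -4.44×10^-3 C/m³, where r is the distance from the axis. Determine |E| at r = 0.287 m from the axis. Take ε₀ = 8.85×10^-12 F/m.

E ≈ 5.88×10^6 N/C

Choose a coaxial cylinder of radius r = 0.287 m (arbitrary length L) as the Gaussian surface (r > R, full charge per length enclosed).
λ_enc = 2π ∫₀^R ρ₀(r'/R)^2 r' dr' = 2πρ₀R²/4 = -9.385×10^-5 C/m.
By Gauss's law (flux through the curved wall only), E·2πrL = λ_enc L/ε₀.
E = |λ_enc|/(2πε₀r) = (9.385×10^-5)/(2π·8.85×10^-12·0.287) = 5.88e6 N/C.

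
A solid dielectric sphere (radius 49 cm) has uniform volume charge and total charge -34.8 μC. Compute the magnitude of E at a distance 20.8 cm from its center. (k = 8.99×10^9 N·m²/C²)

Take a concentric spherical Gaussian surface of radius r = 20.8 cm (r < R).
Only the charge within r is enclosed: Q_enc = Q·(r/R)³ = (-34.8 μC)·(20.8 cm/49 cm)³ = -2.662e-6 C.
By Gauss's law, ∮E·dA = E·4πr² = Q_enc/ε₀.
E = k|Q_enc|/r² = (8.99×10^9)(2.662×10^-6)/(0.208)² = 5.53×10^5 N/C.

|E| ≈ 5.53e5 N/C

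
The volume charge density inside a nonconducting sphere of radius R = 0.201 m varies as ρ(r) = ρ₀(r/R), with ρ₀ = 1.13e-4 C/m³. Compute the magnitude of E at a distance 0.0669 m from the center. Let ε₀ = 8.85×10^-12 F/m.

By spherical symmetry E is radial; choose a Gaussian sphere of radius r = 0.0669 m (r < R).
Integrate the density: Q_enc = 4π ∫₀^r ρ₀(r'/R)^1 r'² dr' = 4πρ₀ r^4/(4·R) = 3.538×10^-8 C.
Gauss's law: E·4πr² = Q_enc/ε₀.
E = |Q_enc|/(4πε₀r²) = (3.538×10^-8)/(4π·8.85×10^-12·(0.0669)²) = 7.11×10^4 N/C.

E ≈ 7.11e4 V/m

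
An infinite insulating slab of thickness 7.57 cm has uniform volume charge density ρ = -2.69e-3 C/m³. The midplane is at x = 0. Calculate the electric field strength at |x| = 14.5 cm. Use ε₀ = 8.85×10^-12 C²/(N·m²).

E = 1.15×10^7 N/C

The point |x| = 14.5 cm lies outside the slab (half-thickness 0.03785 m). A symmetric pillbox spanning the full slab encloses Q_enc = ρ·d·A.
Flux = 2EA ⇒ E = |ρ|d/(2ε₀), independent of distance outside.
E = (2.69e-3)(0.0757)/(2·8.85×10^-12) = 1.15e7 N/C.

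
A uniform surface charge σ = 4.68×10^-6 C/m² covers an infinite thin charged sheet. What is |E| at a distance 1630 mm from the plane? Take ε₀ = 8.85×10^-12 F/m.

Choose a cylindrical pillbox piercing the sheet, end faces (area A) parallel to it.
Flux Φ = 2EA and Q_enc = σA, so 2EA = σA/ε₀ ⇒ E = |σ|/(2ε₀), independent of distance.
E = |σ|/(2ε₀) = (4.68×10^-6)/(2·8.85×10^-12) = 2.64×10^5 N/C.

E = 2.64×10^5 N/C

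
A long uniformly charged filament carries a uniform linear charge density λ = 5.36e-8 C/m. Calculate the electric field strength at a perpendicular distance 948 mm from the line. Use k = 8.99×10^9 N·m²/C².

|E| = 1.02e3 V/m

Coaxial Gaussian cylinder, radius r = 948 mm, length L.
Q_enc = λL, so λ_enc = 5.36×10^-8 C/m.
By Gauss's law (flux through the curved wall only), E·2πrL = λ_enc L/ε₀.
E = 2k|λ_enc|/r = 2(8.99×10^9)(5.36×10^-8)/(0.948) = 1.02e3 N/C.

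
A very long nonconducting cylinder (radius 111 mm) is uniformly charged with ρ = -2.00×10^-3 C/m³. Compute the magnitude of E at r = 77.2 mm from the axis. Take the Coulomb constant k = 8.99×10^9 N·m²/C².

Choose a coaxial cylinder of radius r = 77.2 mm (arbitrary length L) as the Gaussian surface (r < R).
Enclosed charge per unit length: λ_enc = ρ·πr² = (-2.00e-3)π(0.0772)² = -3.745e-5 C/m.
Since E is radial and uniform over the curved surface, Φ = E·2πrL = Q_enc/ε₀ = λ_enc L/ε₀.
E = 2k|λ_enc|/r = 2(8.99×10^9)(3.745×10^-5)/(0.0772) = 8.72×10^6 N/C.

E ≈ 8.72e6 N/C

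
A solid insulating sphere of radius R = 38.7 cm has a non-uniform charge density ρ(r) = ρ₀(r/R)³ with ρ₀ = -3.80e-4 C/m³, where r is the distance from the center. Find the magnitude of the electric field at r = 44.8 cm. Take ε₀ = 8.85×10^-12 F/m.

By spherical symmetry E is radial; choose a Gaussian sphere of radius r = 44.8 cm (r > R, all charge enclosed).
Q_enc = 4π ∫₀^R ρ₀(r'/R)^3 r'² dr' = 4πρ₀R³/6 = -4.613e-5 C.
By Gauss's law, ∮E·dA = E·4πr² = Q_enc/ε₀.
E = |Q_enc|/(4πε₀r²) = (4.613×10^-5)/(4π·8.85×10^-12·(0.448)²) = 2.07e6 N/C.

|E| ≈ 2.07×10^6 V/m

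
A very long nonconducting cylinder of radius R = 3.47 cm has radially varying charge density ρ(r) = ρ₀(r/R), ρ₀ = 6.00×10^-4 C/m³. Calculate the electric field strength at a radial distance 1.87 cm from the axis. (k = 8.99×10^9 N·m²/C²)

By cylindrical symmetry E is radial; use a coaxial Gaussian cylinder of radius 1.87 cm and length L (r < R).
Integrating ρ over the cross-section to radius r: λ_enc = (2πρ₀/R) ∫₀^r r'^2 dr' = 2πρ₀ r^3/(3·R) = 2.368×10^-7 C/m.
Applying ∮E·dA = Q_enc/ε₀ with the end caps contributing no flux:
E = 2k|λ_enc|/r = 2(8.99×10^9)(2.368×10^-7)/(0.0187) = 2.28e5 N/C.

E ≈ 2.28×10^5 V/m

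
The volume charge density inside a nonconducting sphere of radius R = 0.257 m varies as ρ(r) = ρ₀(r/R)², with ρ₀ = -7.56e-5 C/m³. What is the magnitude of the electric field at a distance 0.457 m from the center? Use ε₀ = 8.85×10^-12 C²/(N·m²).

|E| ≈ 1.39e5 N/C

Take a concentric spherical Gaussian surface of radius r = 0.457 m (r > R, all charge enclosed).
Q_enc = 4π ∫₀^R ρ₀(r'/R)^2 r'² dr' = 4πρ₀R³/5 = -3.225×10^-6 C.
By Gauss's law, ∮E·dA = E·4πr² = Q_enc/ε₀.
E = |Q_enc|/(4πε₀r²) = (3.225×10^-6)/(4π·8.85×10^-12·(0.457)²) = 1.39e5 N/C.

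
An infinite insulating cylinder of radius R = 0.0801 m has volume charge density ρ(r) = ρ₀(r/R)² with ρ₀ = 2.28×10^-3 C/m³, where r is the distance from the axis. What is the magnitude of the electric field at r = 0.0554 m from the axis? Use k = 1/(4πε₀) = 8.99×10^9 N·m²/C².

E ≈ 1.71×10^6 V/m

Take a coaxial cylindrical Gaussian surface of radius r = 0.0554 m and length L (r < R).
Integrating ρ over the cross-section to radius r: λ_enc = (2πρ₀/R²) ∫₀^r r'^3 dr' = 2πρ₀ r^4/(4·R²) = 5.258e-6 C/m.
Applying ∮E·dA = Q_enc/ε₀ with the end caps contributing no flux:
E = 2k|λ_enc|/r = 2(8.99×10^9)(5.258×10^-6)/(0.0554) = 1.71×10^6 N/C.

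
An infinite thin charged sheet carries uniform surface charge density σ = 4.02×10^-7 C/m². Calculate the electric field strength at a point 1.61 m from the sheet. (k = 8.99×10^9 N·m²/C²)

E ≈ 2.27e4 N/C

By planar symmetry E is perpendicular to the sheet and uniform; use a Gaussian pillbox with flat faces of area A on each side of the sheet.
Only the two end caps contribute flux: Φ = 2EA. With Q_enc = σA, Gauss's law gives E = |σ|/(2ε₀).
E = 2πk|σ| = 2π(8.99×10^9)(4.02×10^-7) = 2.27e4 N/C.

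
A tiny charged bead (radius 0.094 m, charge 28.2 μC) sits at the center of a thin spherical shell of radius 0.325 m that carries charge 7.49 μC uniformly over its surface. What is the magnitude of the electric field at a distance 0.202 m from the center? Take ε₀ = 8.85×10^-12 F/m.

Take a concentric spherical Gaussian surface of radius r = 0.202 m (between the bodies, 0.094 m < r < 0.325 m).
Only the inner charge is enclosed; the outer shell contributes nothing inside itself. Q_enc = 28.2 μC = 2.82×10^-5 C.
Gauss's law: E·4πr² = Q_enc/ε₀.
E = |Q_enc|/(4πε₀r²) = (2.82×10^-5)/(4π·8.85×10^-12·(0.202)²) = 6.21×10^6 N/C.

|E| = 6.21e6 N/C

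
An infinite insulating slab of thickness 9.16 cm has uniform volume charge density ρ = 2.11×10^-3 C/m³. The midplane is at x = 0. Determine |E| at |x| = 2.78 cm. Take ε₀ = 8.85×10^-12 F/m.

6.63e6 N/C

By symmetry E is perpendicular to the slab. A Gaussian pillbox from −2.78 cm to +2.78 cm (face area A) lies entirely within the slab.
Q_enc = ρ·(2x)·A and flux = 2EA, so 2EA = 2ρxA/ε₀ ⇒ E = |ρ|x/ε₀.
E = (2.11×10^-3)(0.0278)/(8.85×10^-12) = 6.63×10^6 N/C.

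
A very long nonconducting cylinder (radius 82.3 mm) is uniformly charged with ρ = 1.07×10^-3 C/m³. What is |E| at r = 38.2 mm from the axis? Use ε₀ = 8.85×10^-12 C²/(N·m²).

By cylindrical symmetry E is radial; use a coaxial Gaussian cylinder of radius 38.2 mm and length L (r < R).
Charge inside radius r per length L is ρ·πr²·L, so λ_enc = ρπr² = 4.905×10^-6 C/m.
Applying ∮E·dA = Q_enc/ε₀ with the end caps contributing no flux:
E = |λ_enc|/(2πε₀r) = (4.905×10^-6)/(2π·8.85×10^-12·0.0382) = 2.31×10^6 N/C.

|E| ≈ 2.31×10^6 V/m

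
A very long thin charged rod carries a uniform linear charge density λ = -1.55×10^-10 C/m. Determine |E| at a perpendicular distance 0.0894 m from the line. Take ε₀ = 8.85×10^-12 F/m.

Coaxial Gaussian cylinder, radius r = 0.0894 m, length L.
Q_enc = λL, so λ_enc = -1.55e-10 C/m.
By Gauss's law (flux through the curved wall only), E·2πrL = λ_enc L/ε₀.
E = |λ_enc|/(2πε₀r) = (1.55×10^-10)/(2π·8.85×10^-12·0.0894) = 31.2 N/C.

E ≈ 31.2 N/C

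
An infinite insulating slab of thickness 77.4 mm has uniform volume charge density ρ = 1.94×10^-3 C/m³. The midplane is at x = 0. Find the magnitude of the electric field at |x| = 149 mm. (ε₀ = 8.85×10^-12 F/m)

E ≈ 8.48×10^6 N/C

The point |x| = 149 mm lies outside the slab (half-thickness 0.0387 m). A symmetric pillbox spanning the full slab encloses Q_enc = ρ·d·A.
Flux = 2EA ⇒ E = |ρ|d/(2ε₀), independent of distance outside.
E = (1.94e-3)(0.0774)/(2·8.85×10^-12) = 8.48×10^6 N/C.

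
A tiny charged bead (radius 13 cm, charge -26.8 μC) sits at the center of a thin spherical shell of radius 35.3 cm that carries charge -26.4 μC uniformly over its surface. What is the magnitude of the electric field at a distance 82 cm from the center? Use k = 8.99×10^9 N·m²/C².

Symmetry ⇒ E = E(r) r̂. Gaussian sphere of radius r = 82 cm (r > 35.3 cm, enclosing both).
Q_enc = (-26.8 μC) + (-26.4 μC) = -5.32e-5 C.
Gauss's law: E·4πr² = Q_enc/ε₀.
E = k|Q_enc|/r² = (8.99×10^9)(5.32×10^-5)/(0.82)² = 7.11e5 N/C.

E ≈ 7.11e5 V/m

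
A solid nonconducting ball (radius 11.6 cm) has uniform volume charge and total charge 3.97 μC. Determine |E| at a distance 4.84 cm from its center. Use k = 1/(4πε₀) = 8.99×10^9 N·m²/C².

|E| = 1.11×10^6 V/m

Symmetry ⇒ E = E(r) r̂. Gaussian sphere of radius r = 4.84 cm (r < R).
Only the charge within r is enclosed: Q_enc = Q·(r/R)³ = (3.97 μC)·(4.84 cm/11.6 cm)³ = 2.884×10^-7 C.
By Gauss's law, ∮E·dA = E·4πr² = Q_enc/ε₀.
E = k|Q_enc|/r² = (8.99×10^9)(2.884×10^-7)/(0.0484)² = 1.11e6 N/C.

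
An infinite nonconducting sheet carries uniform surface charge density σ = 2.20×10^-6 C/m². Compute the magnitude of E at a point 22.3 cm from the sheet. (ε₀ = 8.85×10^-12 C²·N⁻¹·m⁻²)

By planar symmetry E is perpendicular to the sheet and uniform; use a Gaussian pillbox with flat faces of area A on each side of the sheet.
Flux Φ = 2EA and Q_enc = σA, so 2EA = σA/ε₀ ⇒ E = |σ|/(2ε₀), independent of distance.
E = |σ|/(2ε₀) = (2.20×10^-6)/(2·8.85×10^-12) = 1.24×10^5 N/C.

1.24e5 N/C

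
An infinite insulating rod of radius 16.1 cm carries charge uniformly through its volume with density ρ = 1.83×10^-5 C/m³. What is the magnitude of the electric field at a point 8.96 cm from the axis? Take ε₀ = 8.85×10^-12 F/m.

E ≈ 9.26e4 N/C

Coaxial Gaussian cylinder, radius r = 8.96 cm, length L (r < R).
Enclosed charge per unit length: λ_enc = ρ·πr² = (1.83×10^-5)π(0.0896)² = 4.615×10^-7 C/m.
Since E is radial and uniform over the curved surface, Φ = E·2πrL = Q_enc/ε₀ = λ_enc L/ε₀.
E = |λ_enc|/(2πε₀r) = (4.615e-7)/(2π·8.85×10^-12·0.0896) = 9.26×10^4 N/C.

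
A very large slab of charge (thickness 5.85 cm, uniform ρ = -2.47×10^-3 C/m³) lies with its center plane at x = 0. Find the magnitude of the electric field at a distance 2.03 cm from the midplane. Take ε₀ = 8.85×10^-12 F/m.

By symmetry E is perpendicular to the slab. A Gaussian pillbox from −2.03 cm to +2.03 cm (face area A) lies entirely within the slab.
Q_enc = ρ·(2x)·A and flux = 2EA, so 2EA = 2ρxA/ε₀ ⇒ E = |ρ|x/ε₀.
E = (2.47×10^-3)(0.0203)/(8.85×10^-12) = 5.67×10^6 N/C.

|E| ≈ 5.67×10^6 N/C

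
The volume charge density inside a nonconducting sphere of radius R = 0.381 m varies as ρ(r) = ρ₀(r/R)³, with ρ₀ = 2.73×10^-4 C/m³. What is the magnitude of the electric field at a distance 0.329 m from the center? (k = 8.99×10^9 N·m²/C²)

|E| = 1.09×10^6 N/C

By spherical symmetry E is radial; choose a Gaussian sphere of radius r = 0.329 m (r < R).
Integrate the density: Q_enc = 4π ∫₀^r ρ₀(r'/R)^3 r'² dr' = 4πρ₀ r^6/(6·R³) = 1.311×10^-5 C.
Gauss's law: E·4πr² = Q_enc/ε₀.
E = k|Q_enc|/r² = (8.99×10^9)(1.311×10^-5)/(0.329)² = 1.09×10^6 N/C.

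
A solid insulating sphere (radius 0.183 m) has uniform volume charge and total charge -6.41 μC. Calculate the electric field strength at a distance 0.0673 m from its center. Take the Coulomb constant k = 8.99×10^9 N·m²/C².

|E| = 6.33×10^5 V/m

Take a concentric spherical Gaussian surface of radius r = 0.0673 m (r < R).
Only the charge within r is enclosed: Q_enc = Q·(r/R)³ = (-6.41 μC)·(0.0673 m/0.183 m)³ = -3.188e-7 C.
Since E is radial and uniform over the Gaussian sphere, Φ = E·4πr² = Q_enc/ε₀.
E = k|Q_enc|/r² = (8.99×10^9)(3.188×10^-7)/(0.0673)² = 6.33×10^5 N/C.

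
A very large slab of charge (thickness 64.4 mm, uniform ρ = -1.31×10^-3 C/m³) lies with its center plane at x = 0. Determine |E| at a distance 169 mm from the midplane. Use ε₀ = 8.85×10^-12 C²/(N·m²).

4.77e6 N/C

The point |x| = 169 mm lies outside the slab (half-thickness 0.0322 m). A symmetric pillbox spanning the full slab encloses Q_enc = ρ·d·A.
Flux = 2EA ⇒ E = |ρ|d/(2ε₀), independent of distance outside.
E = (1.31×10^-3)(0.0644)/(2·8.85×10^-12) = 4.77×10^6 N/C.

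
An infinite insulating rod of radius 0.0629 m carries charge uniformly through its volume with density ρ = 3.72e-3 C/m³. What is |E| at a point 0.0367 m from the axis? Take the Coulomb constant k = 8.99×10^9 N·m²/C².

Choose a coaxial cylinder of radius r = 0.0367 m (arbitrary length L) as the Gaussian surface (r < R).
Charge inside radius r per length L is ρ·πr²·L, so λ_enc = ρπr² = 1.574×10^-5 C/m.
By Gauss's law (flux through the curved wall only), E·2πrL = λ_enc L/ε₀.
E = 2k|λ_enc|/r = 2(8.99×10^9)(1.574×10^-5)/(0.0367) = 7.71×10^6 N/C.

7.71×10^6 N/C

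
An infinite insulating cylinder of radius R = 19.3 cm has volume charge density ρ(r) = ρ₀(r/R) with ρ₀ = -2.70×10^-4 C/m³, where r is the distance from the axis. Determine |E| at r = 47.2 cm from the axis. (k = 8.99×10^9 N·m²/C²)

Take a coaxial cylindrical Gaussian surface of radius r = 47.2 cm and length L (r > R, full charge per length enclosed).
λ_enc = 2π ∫₀^R ρ₀(r'/R)^1 r' dr' = 2πρ₀R²/3 = -2.106×10^-5 C/m.
Since E is radial and uniform over the curved surface, Φ = E·2πrL = Q_enc/ε₀ = λ_enc L/ε₀.
E = 2k|λ_enc|/r = 2(8.99×10^9)(2.106e-5)/(0.472) = 8.02e5 N/C.

|E| ≈ 8.02e5 V/m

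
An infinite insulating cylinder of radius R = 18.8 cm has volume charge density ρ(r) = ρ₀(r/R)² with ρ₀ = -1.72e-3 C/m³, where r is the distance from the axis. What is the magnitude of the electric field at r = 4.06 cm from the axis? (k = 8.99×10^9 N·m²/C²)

By cylindrical symmetry E is radial; use a coaxial Gaussian cylinder of radius 4.06 cm and length L (r < R).
λ_enc = ∫₀^r ρ(r')·2πr' dr' = (2πρ₀/R²)·r^4/4 = -2.077×10^-7 C/m.
Since E is radial and uniform over the curved surface, Φ = E·2πrL = Q_enc/ε₀ = λ_enc L/ε₀.
E = 2k|λ_enc|/r = 2(8.99×10^9)(2.077×10^-7)/(0.0406) = 9.20×10^4 N/C.

E ≈ 9.20×10^4 V/m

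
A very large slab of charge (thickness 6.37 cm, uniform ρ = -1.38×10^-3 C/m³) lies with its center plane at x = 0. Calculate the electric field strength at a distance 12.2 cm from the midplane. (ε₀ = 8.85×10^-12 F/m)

E ≈ 4.97e6 V/m

The point |x| = 12.2 cm lies outside the slab (half-thickness 0.03185 m). A symmetric pillbox spanning the full slab encloses Q_enc = ρ·d·A.
Flux = 2EA ⇒ E = |ρ|d/(2ε₀), independent of distance outside.
E = (1.38×10^-3)(0.0637)/(2·8.85×10^-12) = 4.97×10^6 N/C.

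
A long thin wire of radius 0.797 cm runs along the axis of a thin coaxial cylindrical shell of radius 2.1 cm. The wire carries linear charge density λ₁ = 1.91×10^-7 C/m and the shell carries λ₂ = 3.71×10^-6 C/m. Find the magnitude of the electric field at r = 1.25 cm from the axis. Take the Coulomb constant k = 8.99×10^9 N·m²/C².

2.75e5 N/C

Take a coaxial cylindrical Gaussian surface of radius r = 1.25 cm and length L (between the conductors, 0.797 cm < r < 2.1 cm).
Only the inner wire is enclosed; the outer shell contributes nothing inside itself. λ_enc = λ₁ = 1.91×10^-7 C/m.
Since E is radial and uniform over the curved surface, Φ = E·2πrL = Q_enc/ε₀ = λ_enc L/ε₀.
E = 2k|λ_enc|/r = 2(8.99×10^9)(1.91×10^-7)/(0.0125) = 2.75×10^5 N/C.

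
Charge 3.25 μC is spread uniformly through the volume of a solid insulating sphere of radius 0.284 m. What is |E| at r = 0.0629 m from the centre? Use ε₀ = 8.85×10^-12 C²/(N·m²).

8.02×10^4 V/m

By spherical symmetry E is radial; choose a Gaussian sphere of radius r = 0.0629 m (r < R).
Only the charge within r is enclosed: Q_enc = Q·(r/R)³ = (3.25 μC)·(0.0629 m/0.284 m)³ = 3.531e-8 C.
Since E is radial and uniform over the Gaussian sphere, Φ = E·4πr² = Q_enc/ε₀.
E = |Q_enc|/(4πε₀r²) = (3.531×10^-8)/(4π·8.85×10^-12·(0.0629)²) = 8.02e4 N/C.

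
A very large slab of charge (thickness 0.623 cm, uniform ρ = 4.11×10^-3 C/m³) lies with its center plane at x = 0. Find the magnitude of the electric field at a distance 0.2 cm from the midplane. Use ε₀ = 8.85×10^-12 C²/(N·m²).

E = 9.29×10^5 N/C

By symmetry E is perpendicular to the slab. A Gaussian pillbox from −0.2 cm to +0.2 cm (face area A) lies entirely within the slab.
Q_enc = ρ·(2x)·A and flux = 2EA, so 2EA = 2ρxA/ε₀ ⇒ E = |ρ|x/ε₀.
E = (4.11×10^-3)(0.002)/(8.85×10^-12) = 9.29e5 N/C.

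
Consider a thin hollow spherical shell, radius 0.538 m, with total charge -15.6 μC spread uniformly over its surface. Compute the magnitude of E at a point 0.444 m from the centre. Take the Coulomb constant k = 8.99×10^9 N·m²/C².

E = 0 (no enclosed charge)

Use a concentric Gaussian sphere at r = 0.444 m (inside the shell, r < 0.538 m).
No charge lies within this surface, so Q_enc = 0 and Gauss's law gives E·4πr² = 0 ⇒ E = 0.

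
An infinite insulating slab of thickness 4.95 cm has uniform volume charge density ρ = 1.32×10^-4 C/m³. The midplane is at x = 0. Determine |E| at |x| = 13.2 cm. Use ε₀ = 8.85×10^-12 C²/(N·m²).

The point |x| = 13.2 cm lies outside the slab (half-thickness 0.02475 m). A symmetric pillbox spanning the full slab encloses Q_enc = ρ·d·A.
Flux = 2EA ⇒ E = |ρ|d/(2ε₀), independent of distance outside.
E = (1.32e-4)(0.0495)/(2·8.85×10^-12) = 3.69×10^5 N/C.

|E| = 3.69e5 N/C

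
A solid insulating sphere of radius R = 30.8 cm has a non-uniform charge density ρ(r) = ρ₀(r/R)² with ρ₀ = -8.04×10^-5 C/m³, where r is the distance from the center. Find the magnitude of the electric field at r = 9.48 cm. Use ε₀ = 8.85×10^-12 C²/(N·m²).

1.63e4 N/C

Take a concentric spherical Gaussian surface of radius r = 9.48 cm (r < R).
Integrate the density: Q_enc = 4π ∫₀^r ρ₀(r'/R)^2 r'² dr' = 4πρ₀ r^5/(5·R²) = -1.631e-8 C.
Since E is radial and uniform over the Gaussian sphere, Φ = E·4πr² = Q_enc/ε₀.
E = |Q_enc|/(4πε₀r²) = (1.631e-8)/(4π·8.85×10^-12·(0.0948)²) = 1.63×10^4 N/C.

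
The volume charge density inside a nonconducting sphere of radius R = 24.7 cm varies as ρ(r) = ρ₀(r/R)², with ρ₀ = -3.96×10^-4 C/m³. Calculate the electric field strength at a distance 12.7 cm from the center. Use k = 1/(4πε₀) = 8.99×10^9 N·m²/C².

Symmetry ⇒ E = E(r) r̂. Gaussian sphere of radius r = 12.7 cm (r < R).
Integrate the density: Q_enc = 4π ∫₀^r ρ₀(r'/R)^2 r'² dr' = 4πρ₀ r^5/(5·R²) = -5.39e-7 C.
Applying ∮E·dA = Q_enc/ε₀ with Φ = E(4πr²):
E = k|Q_enc|/r² = (8.99×10^9)(5.39×10^-7)/(0.127)² = 3.00×10^5 N/C.

3.00e5 N/C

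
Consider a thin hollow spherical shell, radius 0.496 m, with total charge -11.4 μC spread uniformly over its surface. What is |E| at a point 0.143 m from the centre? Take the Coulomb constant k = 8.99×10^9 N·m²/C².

Symmetry ⇒ E = E(r) r̂. Gaussian sphere of radius r = 0.143 m (inside the shell, r < 0.496 m).
All the charge is outside the Gaussian surface: Q_enc = 0, hence E = 0 everywhere inside the shell.

|E| = 0 N/C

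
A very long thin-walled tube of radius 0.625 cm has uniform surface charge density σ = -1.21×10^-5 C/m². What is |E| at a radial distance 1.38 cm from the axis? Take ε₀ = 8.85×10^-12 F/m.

E = 6.19×10^5 V/m

Take a coaxial cylindrical Gaussian surface of radius r = 1.38 cm and length L (r > 0.625 cm).
The whole shell is enclosed: λ_enc = σ·2πR = (-1.21e-5)·2π·(0.00625) = -4.752×10^-7 C/m.
Since E is radial and uniform over the curved surface, Φ = E·2πrL = Q_enc/ε₀ = λ_enc L/ε₀.
E = |λ_enc|/(2πε₀r) = (4.752e-7)/(2π·8.85×10^-12·0.0138) = 6.19×10^5 N/C.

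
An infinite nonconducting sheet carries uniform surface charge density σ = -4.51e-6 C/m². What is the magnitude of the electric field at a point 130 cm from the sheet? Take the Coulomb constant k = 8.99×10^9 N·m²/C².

By planar symmetry E is perpendicular to the sheet and uniform; use a Gaussian pillbox with flat faces of area A on each side of the sheet.
Only the two end caps contribute flux: Φ = 2EA. With Q_enc = σA, Gauss's law gives E = |σ|/(2ε₀).
E = 2πk|σ| = 2π(8.99×10^9)(4.51×10^-6) = 2.55e5 N/C.

|E| ≈ 2.55×10^5 V/m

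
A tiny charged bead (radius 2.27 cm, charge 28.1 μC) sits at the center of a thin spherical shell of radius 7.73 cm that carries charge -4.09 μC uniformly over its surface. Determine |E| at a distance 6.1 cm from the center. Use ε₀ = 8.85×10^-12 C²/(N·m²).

Use a concentric Gaussian sphere at r = 6.1 cm (between the bodies, 2.27 cm < r < 7.73 cm).
The shell at 7.73 cm lies outside the Gaussian surface, so Q_enc = 28.1 μC = 2.81e-5 C.
Since E is radial and uniform over the Gaussian sphere, Φ = E·4πr² = Q_enc/ε₀.
E = |Q_enc|/(4πε₀r²) = (2.81e-5)/(4π·8.85×10^-12·(0.061)²) = 6.79e7 N/C.

E = 6.79×10^7 N/C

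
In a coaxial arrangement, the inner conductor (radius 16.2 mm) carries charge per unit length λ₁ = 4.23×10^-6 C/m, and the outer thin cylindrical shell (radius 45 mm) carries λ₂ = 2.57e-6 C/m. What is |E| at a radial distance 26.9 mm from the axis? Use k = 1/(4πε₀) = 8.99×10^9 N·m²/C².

E = 2.83×10^6 N/C

By cylindrical symmetry E is radial; use a coaxial Gaussian cylinder of radius 26.9 mm and length L (between the conductors, 16.2 mm < r < 45 mm).
The shell at 45 mm lies outside the Gaussian surface, so λ_enc = λ₁ = 4.23×10^-6 C/m.
Since E is radial and uniform over the curved surface, Φ = E·2πrL = Q_enc/ε₀ = λ_enc L/ε₀.
E = 2k|λ_enc|/r = 2(8.99×10^9)(4.23×10^-6)/(0.0269) = 2.83e6 N/C.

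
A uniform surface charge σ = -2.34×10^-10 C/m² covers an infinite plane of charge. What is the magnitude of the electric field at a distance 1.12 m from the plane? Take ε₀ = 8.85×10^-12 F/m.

Choose a cylindrical pillbox piercing the sheet, end faces (area A) parallel to it.
Flux Φ = 2EA and Q_enc = σA, so 2EA = σA/ε₀ ⇒ E = |σ|/(2ε₀), independent of distance.
E = |σ|/(2ε₀) = (2.34×10^-10)/(2·8.85×10^-12) = 13.2 N/C.

|E| ≈ 13.2 N/C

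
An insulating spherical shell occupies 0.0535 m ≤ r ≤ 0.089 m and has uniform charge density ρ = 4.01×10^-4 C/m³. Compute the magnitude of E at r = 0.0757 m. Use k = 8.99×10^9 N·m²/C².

7.40×10^5 N/C

Symmetry ⇒ E = E(r) r̂. Gaussian sphere of radius r = 0.0757 m (within the shell material, 0.0535 m < r < 0.089 m).
Only the shell between 0.0535 m and r is enclosed: Q_enc = ρ·(4π/3)(r³ − a³) = (4.01e-4)·(4π/3)·((0.0757)³ − (0.0535)³) = 4.714×10^-7 C.
Since E is radial and uniform over the Gaussian sphere, Φ = E·4πr² = Q_enc/ε₀.
E = k|Q_enc|/r² = (8.99×10^9)(4.714e-7)/(0.0757)² = 7.40×10^5 N/C.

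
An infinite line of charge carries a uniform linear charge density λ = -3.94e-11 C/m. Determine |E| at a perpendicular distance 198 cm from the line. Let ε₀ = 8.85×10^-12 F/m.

|E| ≈ 0.358 N/C

Take a coaxial cylindrical Gaussian surface of radius r = 198 cm and length L.
Q_enc = λL, so λ_enc = -3.94×10^-11 C/m.
By Gauss's law (flux through the curved wall only), E·2πrL = λ_enc L/ε₀.
E = |λ_enc|/(2πε₀r) = (3.94×10^-11)/(2π·8.85×10^-12·1.98) = 0.358 N/C.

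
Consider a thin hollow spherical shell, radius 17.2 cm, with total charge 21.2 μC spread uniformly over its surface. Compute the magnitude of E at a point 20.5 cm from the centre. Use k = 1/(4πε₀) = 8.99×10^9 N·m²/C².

E = 4.54×10^6 N/C

Take a concentric spherical Gaussian surface of radius r = 20.5 cm (r > 17.2 cm).
The entire shell is enclosed: Q_enc = 2.12×10^-5 C.
By Gauss's law, ∮E·dA = E·4πr² = Q_enc/ε₀.
E = k|Q_enc|/r² = (8.99×10^9)(2.12×10^-5)/(0.205)² = 4.54e6 N/C.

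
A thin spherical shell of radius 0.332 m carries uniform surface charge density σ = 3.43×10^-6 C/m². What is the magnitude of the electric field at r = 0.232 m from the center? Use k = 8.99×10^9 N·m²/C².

By spherical symmetry E is radial; choose a Gaussian sphere of radius r = 0.232 m (inside the shell, r < 0.332 m).
No charge lies within this surface, so Q_enc = 0 and Gauss's law gives E·4πr² = 0 ⇒ E = 0.

E = 0 (no enclosed charge)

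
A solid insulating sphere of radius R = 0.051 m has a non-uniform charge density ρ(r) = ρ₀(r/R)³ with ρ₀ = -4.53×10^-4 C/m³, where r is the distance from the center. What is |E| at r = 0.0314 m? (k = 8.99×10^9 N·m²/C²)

Use a concentric Gaussian sphere at r = 0.0314 m (r < R).
Integrate the density: Q_enc = 4π ∫₀^r ρ₀(r'/R)^3 r'² dr' = 4πρ₀ r^6/(6·R³) = -6.855×10^-9 C.
By Gauss's law, ∮E·dA = E·4πr² = Q_enc/ε₀.
E = k|Q_enc|/r² = (8.99×10^9)(6.855×10^-9)/(0.0314)² = 6.25×10^4 N/C.

E = 6.25×10^4 N/C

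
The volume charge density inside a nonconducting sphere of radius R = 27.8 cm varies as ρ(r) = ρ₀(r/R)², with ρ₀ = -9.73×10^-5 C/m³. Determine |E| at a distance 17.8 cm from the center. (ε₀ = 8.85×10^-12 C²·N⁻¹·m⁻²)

By spherical symmetry E is radial; choose a Gaussian sphere of radius r = 17.8 cm (r < R).
Q_enc = ∫₀^r ρ(r')·4πr'² dr' = (4πρ₀/R²) ∫₀^r r'^4 dr' = 4πρ₀ r^5/(5·R²) = -5.654e-7 C.
Applying ∮E·dA = Q_enc/ε₀ with Φ = E(4πr²):
E = |Q_enc|/(4πε₀r²) = (5.654×10^-7)/(4π·8.85×10^-12·(0.178)²) = 1.60×10^5 N/C.

1.60×10^5 V/m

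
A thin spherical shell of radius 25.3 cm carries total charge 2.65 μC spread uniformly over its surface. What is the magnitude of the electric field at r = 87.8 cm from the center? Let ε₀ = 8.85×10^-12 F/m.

|E| = 3.09×10^4 V/m

Use a concentric Gaussian sphere at r = 87.8 cm (r > 25.3 cm).
The entire shell is enclosed: Q_enc = 2.65×10^-6 C.
Gauss's law: E·4πr² = Q_enc/ε₀.
E = |Q_enc|/(4πε₀r²) = (2.65e-6)/(4π·8.85×10^-12·(0.878)²) = 3.09×10^4 N/C.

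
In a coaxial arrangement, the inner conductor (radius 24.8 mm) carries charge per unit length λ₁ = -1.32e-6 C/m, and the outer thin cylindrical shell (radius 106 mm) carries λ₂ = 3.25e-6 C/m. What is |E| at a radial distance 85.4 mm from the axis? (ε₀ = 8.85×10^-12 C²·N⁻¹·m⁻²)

Choose a coaxial cylinder of radius r = 85.4 mm (arbitrary length L) as the Gaussian surface (between the conductors, 24.8 mm < r < 106 mm).
The shell at 106 mm lies outside the Gaussian surface, so λ_enc = λ₁ = -1.32×10^-6 C/m.
Applying ∮E·dA = Q_enc/ε₀ with the end caps contributing no flux:
E = |λ_enc|/(2πε₀r) = (1.32×10^-6)/(2π·8.85×10^-12·0.0854) = 2.78e5 N/C.

|E| = 2.78e5 N/C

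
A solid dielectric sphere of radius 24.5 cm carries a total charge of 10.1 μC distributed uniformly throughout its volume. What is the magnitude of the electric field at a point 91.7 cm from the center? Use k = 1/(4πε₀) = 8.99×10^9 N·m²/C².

1.08×10^5 N/C

Take a concentric spherical Gaussian surface of radius r = 91.7 cm (r > R, so the entire charge is enclosed).
Q_enc = 10.1 μC = 1.01×10^-5 C.
Applying ∮E·dA = Q_enc/ε₀ with Φ = E(4πr²):
E = k|Q_enc|/r² = (8.99×10^9)(1.01×10^-5)/(0.917)² = 1.08×10^5 N/C.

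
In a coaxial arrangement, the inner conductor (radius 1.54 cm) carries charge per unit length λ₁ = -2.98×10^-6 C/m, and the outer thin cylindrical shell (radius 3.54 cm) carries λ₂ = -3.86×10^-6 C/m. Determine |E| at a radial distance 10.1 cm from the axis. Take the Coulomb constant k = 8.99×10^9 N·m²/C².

Take a coaxial cylindrical Gaussian surface of radius r = 10.1 cm and length L (r > 3.54 cm, enclosing both).
λ_enc = λ₁ + λ₂ = (-2.98×10^-6) + (-3.86e-6) = -6.84×10^-6 C/m.
Applying ∮E·dA = Q_enc/ε₀ with the end caps contributing no flux:
E = 2k|λ_enc|/r = 2(8.99×10^9)(6.84×10^-6)/(0.101) = 1.22×10^6 N/C.

E ≈ 1.22×10^6 N/C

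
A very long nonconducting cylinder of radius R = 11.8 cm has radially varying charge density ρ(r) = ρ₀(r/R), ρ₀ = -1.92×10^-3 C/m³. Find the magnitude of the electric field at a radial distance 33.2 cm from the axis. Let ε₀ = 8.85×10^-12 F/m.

E ≈ 3.03e6 N/C

By cylindrical symmetry E is radial; use a coaxial Gaussian cylinder of radius 33.2 cm and length L (r > R, full charge per length enclosed).
λ_enc = 2π ∫₀^R ρ₀(r'/R)^1 r' dr' = 2πρ₀R²/3 = -5.599e-5 C/m.
Applying ∮E·dA = Q_enc/ε₀ with the end caps contributing no flux:
E = |λ_enc|/(2πε₀r) = (5.599×10^-5)/(2π·8.85×10^-12·0.332) = 3.03e6 N/C.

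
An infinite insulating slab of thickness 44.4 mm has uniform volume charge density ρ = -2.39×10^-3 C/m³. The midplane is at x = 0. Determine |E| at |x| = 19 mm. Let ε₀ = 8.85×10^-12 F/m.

By symmetry E is perpendicular to the slab. A Gaussian pillbox from −19 mm to +19 mm (face area A) lies entirely within the slab.
Q_enc = ρ·(2x)·A and flux = 2EA, so 2EA = 2ρxA/ε₀ ⇒ E = |ρ|x/ε₀.
E = (2.39×10^-3)(0.019)/(8.85×10^-12) = 5.13e6 N/C.

|E| = 5.13e6 N/C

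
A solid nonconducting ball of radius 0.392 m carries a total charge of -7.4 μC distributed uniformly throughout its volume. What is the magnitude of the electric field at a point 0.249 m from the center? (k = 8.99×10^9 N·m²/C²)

E ≈ 2.75×10^5 V/m

By spherical symmetry E is radial; choose a Gaussian sphere of radius r = 0.249 m (r < R).
Only the charge within r is enclosed: Q_enc = Q·(r/R)³ = (-7.4 μC)·(0.249 m/0.392 m)³ = -1.897×10^-6 C.
By Gauss's law, ∮E·dA = E·4πr² = Q_enc/ε₀.
E = k|Q_enc|/r² = (8.99×10^9)(1.897e-6)/(0.249)² = 2.75e5 N/C.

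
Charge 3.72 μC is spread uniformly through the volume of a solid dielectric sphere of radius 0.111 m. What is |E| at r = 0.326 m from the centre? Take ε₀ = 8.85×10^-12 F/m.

Take a concentric spherical Gaussian surface of radius r = 0.326 m (r > R, so the entire charge is enclosed).
Q_enc = 3.72 μC = 3.72×10^-6 C.
Gauss's law: E·4πr² = Q_enc/ε₀.
E = |Q_enc|/(4πε₀r²) = (3.72e-6)/(4π·8.85×10^-12·(0.326)²) = 3.15×10^5 N/C.

|E| = 3.15e5 N/C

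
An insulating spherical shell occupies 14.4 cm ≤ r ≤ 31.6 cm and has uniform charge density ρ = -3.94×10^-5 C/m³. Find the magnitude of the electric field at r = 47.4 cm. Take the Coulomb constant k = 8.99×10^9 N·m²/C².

E = 1.89e5 N/C

By spherical symmetry E is radial; choose a Gaussian sphere of radius r = 47.4 cm (r > 31.6 cm, enclosing the whole shell).
Q_enc = ρ·(4π/3)(b³ − a³) = (-3.94×10^-5)·(4π/3)·((0.316)³ − (0.144)³) = -4.715×10^-6 C.
Gauss's law: E·4πr² = Q_enc/ε₀.
E = k|Q_enc|/r² = (8.99×10^9)(4.715×10^-6)/(0.474)² = 1.89e5 N/C.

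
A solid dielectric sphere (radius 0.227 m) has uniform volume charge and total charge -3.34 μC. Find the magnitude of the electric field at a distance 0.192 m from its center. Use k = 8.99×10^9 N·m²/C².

E = 4.93×10^5 V/m

Use a concentric Gaussian sphere at r = 0.192 m (r < R).
For a uniform sphere the enclosed fraction is (r/R)³, so Q_enc = (-3.34 μC)(0.192/0.227)³ = -2.021×10^-6 C.
Gauss's law: E·4πr² = Q_enc/ε₀.
E = k|Q_enc|/r² = (8.99×10^9)(2.021×10^-6)/(0.192)² = 4.93e5 N/C.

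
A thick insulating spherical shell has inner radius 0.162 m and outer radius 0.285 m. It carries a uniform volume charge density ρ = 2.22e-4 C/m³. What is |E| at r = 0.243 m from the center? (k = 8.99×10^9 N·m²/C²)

|E| = 1.43e6 V/m

By spherical symmetry E is radial; choose a Gaussian sphere of radius r = 0.243 m (within the shell material, 0.162 m < r < 0.285 m).
Only the shell between 0.162 m and r is enclosed: Q_enc = ρ·(4π/3)(r³ − a³) = (2.22×10^-4)·(4π/3)·((0.243)³ − (0.162)³) = 9.39×10^-6 C.
By Gauss's law, ∮E·dA = E·4πr² = Q_enc/ε₀.
E = k|Q_enc|/r² = (8.99×10^9)(9.39×10^-6)/(0.243)² = 1.43×10^6 N/C.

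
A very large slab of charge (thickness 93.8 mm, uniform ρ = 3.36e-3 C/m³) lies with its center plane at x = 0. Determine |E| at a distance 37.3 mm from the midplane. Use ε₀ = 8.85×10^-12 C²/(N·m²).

By symmetry E is perpendicular to the slab. A Gaussian pillbox from −37.3 mm to +37.3 mm (face area A) lies entirely within the slab.
Q_enc = ρ·(2x)·A and flux = 2EA, so 2EA = 2ρxA/ε₀ ⇒ E = |ρ|x/ε₀.
E = (3.36×10^-3)(0.0373)/(8.85×10^-12) = 1.42e7 N/C.

|E| = 1.42×10^7 N/C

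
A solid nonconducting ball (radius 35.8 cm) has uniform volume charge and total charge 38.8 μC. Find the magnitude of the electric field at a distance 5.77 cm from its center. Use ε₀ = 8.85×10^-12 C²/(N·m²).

E ≈ 4.39e5 N/C

By spherical symmetry E is radial; choose a Gaussian sphere of radius r = 5.77 cm (r < R).
Only the charge within r is enclosed: Q_enc = Q·(r/R)³ = (38.8 μC)·(5.77 cm/35.8 cm)³ = 1.624×10^-7 C.
Applying ∮E·dA = Q_enc/ε₀ with Φ = E(4πr²):
E = |Q_enc|/(4πε₀r²) = (1.624×10^-7)/(4π·8.85×10^-12·(0.0577)²) = 4.39×10^5 N/C.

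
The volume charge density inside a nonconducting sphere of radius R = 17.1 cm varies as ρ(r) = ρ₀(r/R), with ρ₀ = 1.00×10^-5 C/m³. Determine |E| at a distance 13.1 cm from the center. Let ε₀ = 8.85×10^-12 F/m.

E = 2.83×10^4 N/C

By spherical symmetry E is radial; choose a Gaussian sphere of radius r = 13.1 cm (r < R).
Q_enc = ∫₀^r ρ(r')·4πr'² dr' = (4πρ₀/R) ∫₀^r r'^3 dr' = 4πρ₀ r^4/(4·R) = 5.411e-8 C.
Gauss's law: E·4πr² = Q_enc/ε₀.
E = |Q_enc|/(4πε₀r²) = (5.411×10^-8)/(4π·8.85×10^-12·(0.131)²) = 2.83×10^4 N/C.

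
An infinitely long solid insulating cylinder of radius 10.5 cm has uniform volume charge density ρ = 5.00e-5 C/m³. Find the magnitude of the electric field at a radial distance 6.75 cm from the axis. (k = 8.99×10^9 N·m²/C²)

Choose a coaxial cylinder of radius r = 6.75 cm (arbitrary length L) as the Gaussian surface (r < R).
Charge inside radius r per length L is ρ·πr²·L, so λ_enc = ρπr² = 7.157×10^-7 C/m.
Applying ∮E·dA = Q_enc/ε₀ with the end caps contributing no flux:
E = 2k|λ_enc|/r = 2(8.99×10^9)(7.157e-7)/(0.0675) = 1.91e5 N/C.

|E| ≈ 1.91e5 N/C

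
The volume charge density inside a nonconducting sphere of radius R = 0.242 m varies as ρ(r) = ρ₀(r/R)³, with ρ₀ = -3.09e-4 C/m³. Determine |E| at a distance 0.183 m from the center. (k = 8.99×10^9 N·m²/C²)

By spherical symmetry E is radial; choose a Gaussian sphere of radius r = 0.183 m (r < R).
Integrate the density: Q_enc = 4π ∫₀^r ρ₀(r'/R)^3 r'² dr' = 4πρ₀ r^6/(6·R³) = -1.715e-6 C.
Gauss's law: E·4πr² = Q_enc/ε₀.
E = k|Q_enc|/r² = (8.99×10^9)(1.715e-6)/(0.183)² = 4.60×10^5 N/C.

E ≈ 4.60×10^5 V/m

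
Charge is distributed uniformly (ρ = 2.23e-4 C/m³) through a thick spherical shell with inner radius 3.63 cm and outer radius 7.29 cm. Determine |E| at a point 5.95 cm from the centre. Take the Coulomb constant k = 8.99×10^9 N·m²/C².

By spherical symmetry E is radial; choose a Gaussian sphere of radius r = 5.95 cm (within the shell material, 3.63 cm < r < 7.29 cm).
Enclosed charge is the volume from a to r: Q_enc = (4π/3)ρ(r³ − a³) = 1.521e-7 C.
Since E is radial and uniform over the Gaussian sphere, Φ = E·4πr² = Q_enc/ε₀.
E = k|Q_enc|/r² = (8.99×10^9)(1.521×10^-7)/(0.0595)² = 3.86×10^5 N/C.

E = 3.86×10^5 V/m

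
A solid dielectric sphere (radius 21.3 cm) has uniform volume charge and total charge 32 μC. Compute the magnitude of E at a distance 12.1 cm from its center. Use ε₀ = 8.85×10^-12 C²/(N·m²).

E ≈ 3.60×10^6 N/C

Take a concentric spherical Gaussian surface of radius r = 12.1 cm (r < R).
Only the charge within r is enclosed: Q_enc = Q·(r/R)³ = (32 μC)·(12.1 cm/21.3 cm)³ = 5.866×10^-6 C.
By Gauss's law, ∮E·dA = E·4πr² = Q_enc/ε₀.
E = |Q_enc|/(4πε₀r²) = (5.866×10^-6)/(4π·8.85×10^-12·(0.121)²) = 3.60×10^6 N/C.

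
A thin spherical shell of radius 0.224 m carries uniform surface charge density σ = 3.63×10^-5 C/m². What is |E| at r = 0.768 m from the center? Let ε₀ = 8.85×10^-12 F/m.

By spherical symmetry E is radial; choose a Gaussian sphere of radius r = 0.768 m (r > 0.224 m).
The entire shell is enclosed: Q_enc = σ·4πR² = (3.63e-5)·4π·(0.224)² = 2.289×10^-5 C.
Gauss's law: E·4πr² = Q_enc/ε₀.
E = |Q_enc|/(4πε₀r²) = (2.289×10^-5)/(4π·8.85×10^-12·(0.768)²) = 3.49e5 N/C.

3.49×10^5 V/m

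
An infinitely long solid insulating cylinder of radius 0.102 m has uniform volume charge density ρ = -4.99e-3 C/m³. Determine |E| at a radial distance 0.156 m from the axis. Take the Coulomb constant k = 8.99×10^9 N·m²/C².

|E| = 1.88×10^7 N/C

Choose a coaxial cylinder of radius r = 0.156 m (arbitrary length L) as the Gaussian surface (r > 0.102 m, full cross-section enclosed).
λ_enc = ρ·πR² = (-4.99×10^-3)π(0.102)² = -1.631×10^-4 C/m.
Gauss's law: E·2πrL = λ_enc L/ε₀.
E = 2k|λ_enc|/r = 2(8.99×10^9)(1.631×10^-4)/(0.156) = 1.88×10^7 N/C.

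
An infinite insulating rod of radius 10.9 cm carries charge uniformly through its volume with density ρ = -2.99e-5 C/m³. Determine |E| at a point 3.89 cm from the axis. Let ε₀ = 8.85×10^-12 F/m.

|E| = 6.57×10^4 N/C

Coaxial Gaussian cylinder, radius r = 3.89 cm, length L (r < R).
Enclosed charge per unit length: λ_enc = ρ·πr² = (-2.99×10^-5)π(0.0389)² = -1.421×10^-7 C/m.
Applying ∮E·dA = Q_enc/ε₀ with the end caps contributing no flux:
E = |λ_enc|/(2πε₀r) = (1.421×10^-7)/(2π·8.85×10^-12·0.0389) = 6.57×10^4 N/C.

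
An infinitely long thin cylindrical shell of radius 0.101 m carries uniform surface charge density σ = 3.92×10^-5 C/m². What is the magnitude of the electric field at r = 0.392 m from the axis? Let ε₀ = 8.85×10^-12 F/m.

|E| ≈ 1.14e6 V/m

Choose a coaxial cylinder of radius r = 0.392 m (arbitrary length L) as the Gaussian surface (r > 0.101 m).
The whole shell is enclosed: λ_enc = σ·2πR = (3.92e-5)·2π·(0.101) = 2.488e-5 C/m.
Since E is radial and uniform over the curved surface, Φ = E·2πrL = Q_enc/ε₀ = λ_enc L/ε₀.
E = |λ_enc|/(2πε₀r) = (2.488e-5)/(2π·8.85×10^-12·0.392) = 1.14×10^6 N/C.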